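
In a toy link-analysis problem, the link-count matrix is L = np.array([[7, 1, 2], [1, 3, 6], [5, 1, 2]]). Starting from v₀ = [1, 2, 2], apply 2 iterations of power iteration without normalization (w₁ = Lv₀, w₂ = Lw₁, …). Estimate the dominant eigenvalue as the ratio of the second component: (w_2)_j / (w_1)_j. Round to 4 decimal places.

λ ≈ 7.1579

w1 = Lv₀ = (13, 19, 11)
w2 = Lw1 = (132, 136, 106)
Ratio at component: 136 / 19 = 7.1579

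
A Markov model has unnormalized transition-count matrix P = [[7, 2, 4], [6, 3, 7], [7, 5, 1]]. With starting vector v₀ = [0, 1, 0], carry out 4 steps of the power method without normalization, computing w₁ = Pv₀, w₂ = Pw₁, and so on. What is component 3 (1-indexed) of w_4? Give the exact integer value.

7520

w1 = Pv₀ = (7·0 + 2·1 + 4·0; 6·0 + 3·1 + 7·0; 7·0 + 5·1 + 1·0) = (2, 3, 5)
w2 = Pw1 = (7·2 + 2·3 + 4·5; 6·2 + 3·3 + 7·5; 7·2 + 5·3 + 1·5) = (40, 56, 34)
w3 = Pw2 = (528, 646, 594)
w4 = Pw3 = (7364, 9264, 7520)
The requested component of w4 is 7520.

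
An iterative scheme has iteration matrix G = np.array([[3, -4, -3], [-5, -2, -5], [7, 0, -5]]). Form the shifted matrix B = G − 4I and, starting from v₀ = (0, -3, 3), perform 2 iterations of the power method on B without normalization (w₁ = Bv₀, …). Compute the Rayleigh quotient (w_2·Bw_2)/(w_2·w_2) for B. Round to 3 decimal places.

B = G − 4I has rows (-1, -4, -3); (-5, -6, -5); (7, 0, -9)
w1 = Bv₀ = ((-1)·0 + (-4)·(-3) + (-3)·3; (-5)·0 + (-6)·(-3) + (-5)·3; 7·0 + 0·(-3) + (-9)·3) = (3, 3, -27)
w2 = Bw1 = ((-1)·3 + (-4)·3 + (-3)·(-27); (-5)·3 + (-6)·3 + (-5)·(-27); 7·3 + 0·3 + (-9)·(-27)) = (66, 102, 264)
Bw2 = (-1266, -2262, -1914)
w2·Bw2 = -819576; w2·w2 = 84456; μ ≈ -819576/84456 = -9.704

-9.704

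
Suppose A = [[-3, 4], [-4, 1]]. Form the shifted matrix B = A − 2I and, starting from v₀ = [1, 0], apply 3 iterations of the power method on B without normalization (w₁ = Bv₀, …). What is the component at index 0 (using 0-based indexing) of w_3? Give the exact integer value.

51

B = A − 2I has rows (-5, 4); (-4, -1)
w1 = Bv₀ = ((-5)·1 + 4·0; (-4)·1 + (-1)·0) = (-5, -4)
w2 = Bw1 = ((-5)·(-5) + 4·(-4); (-4)·(-5) + (-1)·(-4)) = (9, 24)
w3 = Bw2 = (51, -60)
Requested component of w3: 51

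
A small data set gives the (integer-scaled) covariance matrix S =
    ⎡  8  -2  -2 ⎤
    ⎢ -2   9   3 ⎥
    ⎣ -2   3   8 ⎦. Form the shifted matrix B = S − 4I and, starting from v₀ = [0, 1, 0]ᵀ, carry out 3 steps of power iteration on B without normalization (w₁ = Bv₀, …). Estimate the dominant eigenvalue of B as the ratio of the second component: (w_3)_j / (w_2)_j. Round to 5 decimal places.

B = S − 4I has rows (4, -2, -2); (-2, 5, 3); (-2, 3, 4)
w1 = Bv₀ = (4·0 + (-2)·1 + (-2)·0; (-2)·0 + 5·1 + 3·0; (-2)·0 + 3·1 + 4·0) = (-2, 5, 3)
w2 = Bw1 = (4·(-2) + (-2)·5 + (-2)·3; (-2)·(-2) + 5·5 + 3·3; (-2)·(-2) + 3·5 + 4·3) = (-24, 38, 31)
w3 = Bw2 = (-234, 331, 286)
Ratio: 331/38 = 8.71053

μ ≈ 8.71053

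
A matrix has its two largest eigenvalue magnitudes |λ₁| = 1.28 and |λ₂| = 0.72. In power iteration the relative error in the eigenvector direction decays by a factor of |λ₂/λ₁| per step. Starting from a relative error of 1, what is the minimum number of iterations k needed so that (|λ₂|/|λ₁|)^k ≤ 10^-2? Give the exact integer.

|λ₂/λ₁| = 0.72/1.28 = 0.56250
Need k ≥ ln(10^-2) / ln(0.56250) = -4.6052 / -0.5754 ≈ 8.004
Smallest integer k satisfying the bound: 9

9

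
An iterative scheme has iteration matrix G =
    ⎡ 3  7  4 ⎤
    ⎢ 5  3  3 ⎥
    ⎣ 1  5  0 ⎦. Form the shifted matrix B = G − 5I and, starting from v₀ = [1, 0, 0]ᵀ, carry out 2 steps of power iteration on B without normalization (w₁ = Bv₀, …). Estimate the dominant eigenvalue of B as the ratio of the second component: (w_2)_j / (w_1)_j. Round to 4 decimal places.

-3.4000

B = G − 5I has rows (-2, 7, 4); (5, -2, 3); (1, 5, -5)
w1 = Bv₀ = ((-2)·1 + 7·0 + 4·0; 5·1 + (-2)·0 + 3·0; 1·1 + 5·0 + (-5)·0) = (-2, 5, 1)
w2 = Bw1 = ((-2)·(-2) + 7·5 + 4·1; 5·(-2) + (-2)·5 + 3·1; 1·(-2) + 5·5 + (-5)·1) = (43, -17, 18)
Ratio: -17/5 = -3.4000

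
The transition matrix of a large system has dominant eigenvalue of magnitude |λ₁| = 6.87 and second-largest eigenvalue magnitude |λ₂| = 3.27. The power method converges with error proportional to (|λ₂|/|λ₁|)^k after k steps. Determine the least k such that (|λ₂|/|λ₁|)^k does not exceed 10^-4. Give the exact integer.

13

|λ₂/λ₁| = 3.27/6.87 = 0.47598
Need k ≥ ln(10^-4) / ln(0.47598) = -9.2103 / -0.7424 ≈ 12.407
Smallest integer k satisfying the bound: 13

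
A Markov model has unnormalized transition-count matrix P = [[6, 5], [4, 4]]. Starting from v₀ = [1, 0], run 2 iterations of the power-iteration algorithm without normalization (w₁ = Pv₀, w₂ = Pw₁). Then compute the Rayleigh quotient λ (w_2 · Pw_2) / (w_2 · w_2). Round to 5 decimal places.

9.58108

w1 = Pv₀ = (6·1 + 5·0; 4·1 + 4·0) = (6, 4)
w2 = Pw1 = (6·6 + 5·4; 4·6 + 4·4) = (56, 40)
Pw2 = (536, 384)
w2·Pw2 = 56·536 + 40·384 = 45376; w2·w2 = 56·56 + 40·40 = 4736
λ ≈ 45376/4736 = 9.58108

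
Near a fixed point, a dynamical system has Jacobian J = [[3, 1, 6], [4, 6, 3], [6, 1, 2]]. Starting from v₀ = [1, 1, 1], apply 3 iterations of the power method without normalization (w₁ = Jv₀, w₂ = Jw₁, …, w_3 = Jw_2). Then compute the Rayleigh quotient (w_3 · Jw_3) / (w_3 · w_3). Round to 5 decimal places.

w1 = Jv₀ = (3·1 + 1·1 + 6·1; 4·1 + 6·1 + 3·1; 6·1 + 1·1 + 2·1) = (10, 13, 9)
w2 = Jw1 = (3·10 + 1·13 + 6·9; 4·10 + 6·13 + 3·9; 6·10 + 1·13 + 2·9) = (97, 145, 91)
w3 = Jw2 = (982, 1531, 909)
Jw3 = (9931, 15841, 9241)
w3·Jw3 = 982·9931 + 1531·15841 + 909·9241 = 42404882; w3·w3 = 982·982 + 1531·1531 + 909·909 = 4134566
λ ≈ 42404882/4134566 = 10.25619

λ ≈ 10.25619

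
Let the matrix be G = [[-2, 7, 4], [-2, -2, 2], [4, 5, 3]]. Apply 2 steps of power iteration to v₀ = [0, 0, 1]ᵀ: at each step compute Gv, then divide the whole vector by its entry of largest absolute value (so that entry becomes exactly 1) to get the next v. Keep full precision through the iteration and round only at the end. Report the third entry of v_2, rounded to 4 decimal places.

Gv0 = (4.00000, 2.00000, 3.00000); divide by 4.00000 → v1 = (1.00000, 0.50000, 0.75000)
Gv1 = (4.50000, -1.50000, 8.75000); divide by 8.75000 → v2 = (0.51429, -0.17143, 1.00000)
Requested entry of v2: 35/35 = 1.0000

1.0000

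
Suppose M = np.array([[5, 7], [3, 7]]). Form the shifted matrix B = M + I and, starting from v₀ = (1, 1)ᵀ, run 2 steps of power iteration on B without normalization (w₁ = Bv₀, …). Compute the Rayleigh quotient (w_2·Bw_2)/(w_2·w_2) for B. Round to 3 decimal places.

B = M + I has rows (6, 7); (3, 8)
w1 = Bv₀ = (6·1 + 7·1; 3·1 + 8·1) = (13, 11)
w2 = Bw1 = (6·13 + 7·11; 3·13 + 8·11) = (155, 127)
Bw2 = (1819, 1481)
w2·Bw2 = 470032; w2·w2 = 40154; μ ≈ 470032/40154 = 11.706

μ ≈ 11.706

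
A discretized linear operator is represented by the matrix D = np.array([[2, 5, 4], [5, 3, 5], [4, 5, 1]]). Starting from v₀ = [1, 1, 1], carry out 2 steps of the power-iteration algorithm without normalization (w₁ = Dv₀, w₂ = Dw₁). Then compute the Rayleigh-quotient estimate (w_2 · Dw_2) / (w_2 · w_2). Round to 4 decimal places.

w1 = Dv₀ = (2·1 + 5·1 + 4·1; 5·1 + 3·1 + 5·1; 4·1 + 5·1 + 1·1) = (11, 13, 10)
w2 = Dw1 = (2·11 + 5·13 + 4·10; 5·11 + 3·13 + 5·10; 4·11 + 5·13 + 1·10) = (127, 144, 119)
Dw2 = (1450, 1662, 1347)
w2·Dw2 = 127·1450 + 144·1662 + 119·1347 = 583771; w2·w2 = 127·127 + 144·144 + 119·119 = 51026
λ ≈ 583771/51026 = 11.4407

λ ≈ 11.4407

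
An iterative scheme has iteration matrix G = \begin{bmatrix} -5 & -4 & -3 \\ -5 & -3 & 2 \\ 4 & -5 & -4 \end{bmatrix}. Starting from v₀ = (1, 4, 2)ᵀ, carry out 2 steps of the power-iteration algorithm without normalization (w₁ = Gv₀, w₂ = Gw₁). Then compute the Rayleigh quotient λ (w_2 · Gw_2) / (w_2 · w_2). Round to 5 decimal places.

w1 = Gv₀ = ((-5)·1 + (-4)·4 + (-3)·2; (-5)·1 + (-3)·4 + 2·2; 4·1 + (-5)·4 + (-4)·2) = (-27, -13, -24)
w2 = Gw1 = ((-5)·(-27) + (-4)·(-13) + (-3)·(-24); (-5)·(-27) + (-3)·(-13) + 2·(-24); 4·(-27) + (-5)·(-13) + (-4)·(-24)) = (259, 126, 53)
Gw2 = (-1958, -1567, 194)
w2·Gw2 = 259·(-1958) + 126·(-1567) + 53·194 = -694282; w2·w2 = 259·259 + 126·126 + 53·53 = 85766
λ ≈ -694282/85766 = -8.09507

λ ≈ -8.09507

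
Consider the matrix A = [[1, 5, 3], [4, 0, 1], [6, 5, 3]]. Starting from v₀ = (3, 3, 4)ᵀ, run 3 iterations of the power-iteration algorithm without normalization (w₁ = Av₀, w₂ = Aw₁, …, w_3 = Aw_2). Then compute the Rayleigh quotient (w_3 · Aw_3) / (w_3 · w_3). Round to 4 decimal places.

λ ≈ 8.8367

w1 = Av₀ = (1·3 + 5·3 + 3·4; 4·3 + 0·3 + 1·4; 6·3 + 5·3 + 3·4) = (30, 16, 45)
w2 = Aw1 = (1·30 + 5·16 + 3·45; 4·30 + 0·16 + 1·45; 6·30 + 5·16 + 3·45) = (245, 165, 395)
w3 = Aw2 = (2255, 1375, 3480)
Aw3 = (19570, 12500, 30845)
w3·Aw3 = 2255·19570 + 1375·12500 + 3480·30845 = 168658450; w3·w3 = 2255·2255 + 1375·1375 + 3480·3480 = 19086050
λ ≈ 168658450/19086050 = 8.8367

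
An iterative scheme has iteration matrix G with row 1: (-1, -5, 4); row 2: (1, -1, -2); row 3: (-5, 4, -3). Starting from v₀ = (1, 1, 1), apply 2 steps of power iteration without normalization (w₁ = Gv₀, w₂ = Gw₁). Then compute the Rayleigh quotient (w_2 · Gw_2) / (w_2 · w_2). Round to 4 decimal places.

w1 = Gv₀ = (-2, -2, -4)
w2 = Gw1 = (-4, 8, 14)
Gw2 = (20, -40, 10)
w2·Gw2 = (-4)·20 + 8·(-40) + 14·10 = -260; w2·w2 = (-4)·(-4) + 8·8 + 14·14 = 276
λ ≈ -260/276 = -0.9420

λ ≈ -0.9420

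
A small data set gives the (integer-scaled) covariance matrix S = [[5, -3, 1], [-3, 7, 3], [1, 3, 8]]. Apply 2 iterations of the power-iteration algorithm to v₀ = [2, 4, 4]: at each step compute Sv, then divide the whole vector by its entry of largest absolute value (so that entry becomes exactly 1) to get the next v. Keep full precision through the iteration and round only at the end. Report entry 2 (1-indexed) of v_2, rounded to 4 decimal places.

Sv0 = (2.00000, 34.00000, 46.00000); divide by 46.00000 → v1 = (0.04348, 0.73913, 1.00000)
Sv1 = (-1.00000, 8.04348, 10.26087); divide by 10.26087 → v2 = (-0.09746, 0.78390, 1.00000)
Requested entry of v2: 370/472 = 0.7839

0.7839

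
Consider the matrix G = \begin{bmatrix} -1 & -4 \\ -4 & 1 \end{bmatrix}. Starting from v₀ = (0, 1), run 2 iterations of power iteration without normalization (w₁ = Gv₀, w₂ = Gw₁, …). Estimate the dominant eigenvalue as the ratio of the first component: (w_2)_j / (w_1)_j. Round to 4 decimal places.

w1 = Gv₀ = (-4, 1)
w2 = Gw1 = (0, 17)
Ratio at component: 0 / -4 = 0.0000

0.0000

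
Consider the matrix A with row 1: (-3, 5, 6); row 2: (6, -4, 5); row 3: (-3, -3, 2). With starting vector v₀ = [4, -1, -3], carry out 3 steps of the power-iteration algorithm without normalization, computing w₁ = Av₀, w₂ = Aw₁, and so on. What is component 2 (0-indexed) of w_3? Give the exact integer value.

843

w1 = Av₀ = ((-3)·4 + 5·(-1) + 6·(-3); 6·4 + (-4)·(-1) + 5·(-3); (-3)·4 + (-3)·(-1) + 2·(-3)) = (-35, 13, -15)
w2 = Aw1 = ((-3)·(-35) + 5·13 + 6·(-15); 6·(-35) + (-4)·13 + 5·(-15); (-3)·(-35) + (-3)·13 + 2·(-15)) = (80, -337, 36)
w3 = Aw2 = (-1709, 2008, 843)
The requested component of w3 is 843.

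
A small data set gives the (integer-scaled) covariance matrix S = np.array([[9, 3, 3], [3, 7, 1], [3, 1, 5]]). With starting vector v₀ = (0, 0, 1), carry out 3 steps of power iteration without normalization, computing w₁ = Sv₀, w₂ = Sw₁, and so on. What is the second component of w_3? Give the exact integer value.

w1 = Sv₀ = (3, 1, 5)
w2 = Sw1 = (45, 21, 35)
w3 = Sw2 = (573, 317, 331)
The requested component of w3 is 317.

317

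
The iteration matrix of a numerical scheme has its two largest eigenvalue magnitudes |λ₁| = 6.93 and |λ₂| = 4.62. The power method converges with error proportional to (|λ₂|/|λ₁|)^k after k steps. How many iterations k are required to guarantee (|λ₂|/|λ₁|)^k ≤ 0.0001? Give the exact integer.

|λ₂/λ₁| = 4.62/6.93 = 0.66667
Need k ≥ ln(0.0001) / ln(0.66667) = -9.2103 / -0.4055 ≈ 22.715
Smallest integer k satisfying the bound: 23

23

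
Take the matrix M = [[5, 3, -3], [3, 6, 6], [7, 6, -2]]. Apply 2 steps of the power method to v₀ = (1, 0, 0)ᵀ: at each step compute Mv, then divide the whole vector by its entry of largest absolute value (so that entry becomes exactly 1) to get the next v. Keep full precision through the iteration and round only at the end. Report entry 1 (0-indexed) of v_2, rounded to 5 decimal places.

Mv0 = (5.000000, 3.000000, 7.000000); divide by 7.000000 → v1 = (0.714286, 0.428571, 1.000000)
Mv1 = (1.857143, 10.714286, 5.571429); divide by 10.714286 → v2 = (0.173333, 1.000000, 0.520000)
Requested entry of v2: 75/75 = 1.00000

1.00000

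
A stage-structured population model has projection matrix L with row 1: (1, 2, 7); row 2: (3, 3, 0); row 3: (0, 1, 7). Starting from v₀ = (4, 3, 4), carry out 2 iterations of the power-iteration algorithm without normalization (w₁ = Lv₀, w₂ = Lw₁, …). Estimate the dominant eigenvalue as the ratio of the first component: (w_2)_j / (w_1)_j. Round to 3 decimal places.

λ ≈ 7.816

w1 = Lv₀ = (1·4 + 2·3 + 7·4; 3·4 + 3·3 + 0·4; 0·4 + 1·3 + 7·4) = (38, 21, 31)
w2 = Lw1 = (1·38 + 2·21 + 7·31; 3·38 + 3·21 + 0·31; 0·38 + 1·21 + 7·31) = (297, 177, 238)
Ratio at component: 297 / 38 = 7.816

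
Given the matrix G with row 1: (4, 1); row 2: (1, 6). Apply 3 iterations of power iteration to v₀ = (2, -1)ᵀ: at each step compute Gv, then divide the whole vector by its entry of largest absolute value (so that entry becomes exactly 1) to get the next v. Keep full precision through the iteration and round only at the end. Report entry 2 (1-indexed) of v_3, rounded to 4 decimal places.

-0.9873

Gv0 = (7.00000, -4.00000); divide by 7.00000 → v1 = (1.00000, -0.57143)
Gv1 = (3.42857, -2.42857); divide by 3.42857 → v2 = (1.00000, -0.70833)
Gv2 = (3.29167, -3.25000); divide by 3.29167 → v3 = (1.00000, -0.98734)
Requested entry of v3: -78/79 = -0.9873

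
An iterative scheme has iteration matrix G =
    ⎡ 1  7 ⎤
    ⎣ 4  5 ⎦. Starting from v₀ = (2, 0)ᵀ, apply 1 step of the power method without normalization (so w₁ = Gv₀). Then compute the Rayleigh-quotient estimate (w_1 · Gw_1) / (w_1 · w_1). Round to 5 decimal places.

w1 = Gv₀ = (2, 8)
Gw1 = (58, 48)
w1·Gw1 = 2·58 + 8·48 = 500; w1·w1 = 2·2 + 8·8 = 68
λ ≈ 500/68 = 7.35294

λ ≈ 7.35294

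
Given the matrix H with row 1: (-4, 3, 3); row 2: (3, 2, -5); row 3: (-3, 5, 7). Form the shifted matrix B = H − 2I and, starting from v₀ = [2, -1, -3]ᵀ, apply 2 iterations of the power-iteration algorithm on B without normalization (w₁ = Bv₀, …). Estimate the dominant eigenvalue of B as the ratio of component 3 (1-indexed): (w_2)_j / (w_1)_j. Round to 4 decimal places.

B = H − 2I has rows (-6, 3, 3); (3, 0, -5); (-3, 5, 5)
w1 = Bv₀ = ((-6)·2 + 3·(-1) + 3·(-3); 3·2 + 0·(-1) + (-5)·(-3); (-3)·2 + 5·(-1) + 5·(-3)) = (-24, 21, -26)
w2 = Bw1 = ((-6)·(-24) + 3·21 + 3·(-26); 3·(-24) + 0·21 + (-5)·(-26); (-3)·(-24) + 5·21 + 5·(-26)) = (129, 58, 47)
Ratio: 47/-26 = -1.8077

μ ≈ -1.8077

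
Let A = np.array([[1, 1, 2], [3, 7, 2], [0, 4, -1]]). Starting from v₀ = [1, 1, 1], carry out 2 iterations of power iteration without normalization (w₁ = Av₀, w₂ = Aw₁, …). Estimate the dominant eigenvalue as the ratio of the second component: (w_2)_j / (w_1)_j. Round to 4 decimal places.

8.5000

w1 = Av₀ = (1·1 + 1·1 + 2·1; 3·1 + 7·1 + 2·1; 0·1 + 4·1 + (-1)·1) = (4, 12, 3)
w2 = Aw1 = (1·4 + 1·12 + 2·3; 3·4 + 7·12 + 2·3; 0·4 + 4·12 + (-1)·3) = (22, 102, 45)
Ratio at component: 102 / 12 = 8.5000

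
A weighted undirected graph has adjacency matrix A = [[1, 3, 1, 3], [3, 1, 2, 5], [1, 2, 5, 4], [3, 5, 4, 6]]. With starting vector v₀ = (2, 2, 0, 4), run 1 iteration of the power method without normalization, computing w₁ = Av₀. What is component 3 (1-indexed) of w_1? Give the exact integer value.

w1 = Av₀ = (20, 28, 22, 40)
The requested component of w1 is 22.

22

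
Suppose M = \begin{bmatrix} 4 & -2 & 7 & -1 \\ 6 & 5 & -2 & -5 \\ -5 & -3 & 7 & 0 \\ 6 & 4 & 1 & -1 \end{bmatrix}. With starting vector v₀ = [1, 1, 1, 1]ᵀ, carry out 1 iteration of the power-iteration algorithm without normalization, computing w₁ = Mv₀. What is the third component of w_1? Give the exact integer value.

w1 = Mv₀ = (4·1 + (-2)·1 + 7·1 + (-1)·1; 6·1 + 5·1 + (-2)·1 + (-5)·1; (-5)·1 + (-3)·1 + 7·1 + 0·1; 6·1 + 4·1 + 1·1 + (-1)·1) = (8, 4, -1, 10)
The requested component of w1 is -1.

-1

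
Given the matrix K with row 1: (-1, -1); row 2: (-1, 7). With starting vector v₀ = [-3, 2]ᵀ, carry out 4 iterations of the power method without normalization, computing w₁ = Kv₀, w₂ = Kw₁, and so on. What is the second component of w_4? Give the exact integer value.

w1 = Kv₀ = ((-1)·(-3) + (-1)·2; (-1)·(-3) + 7·2) = (1, 17)
w2 = Kw1 = ((-1)·1 + (-1)·17; (-1)·1 + 7·17) = (-18, 118)
w3 = Kw2 = (-100, 844)
w4 = Kw3 = (-744, 6008)
The requested component of w4 is 6008.

6008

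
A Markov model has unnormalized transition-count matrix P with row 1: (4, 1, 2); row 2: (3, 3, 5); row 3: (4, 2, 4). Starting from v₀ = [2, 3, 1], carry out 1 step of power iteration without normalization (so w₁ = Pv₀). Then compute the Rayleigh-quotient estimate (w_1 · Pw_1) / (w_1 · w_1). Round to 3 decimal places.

w1 = Pv₀ = (13, 20, 18)
Pw1 = (108, 189, 164)
w1·Pw1 = 13·108 + 20·189 + 18·164 = 8136; w1·w1 = 13·13 + 20·20 + 18·18 = 893
λ ≈ 8136/893 = 9.111

λ ≈ 9.111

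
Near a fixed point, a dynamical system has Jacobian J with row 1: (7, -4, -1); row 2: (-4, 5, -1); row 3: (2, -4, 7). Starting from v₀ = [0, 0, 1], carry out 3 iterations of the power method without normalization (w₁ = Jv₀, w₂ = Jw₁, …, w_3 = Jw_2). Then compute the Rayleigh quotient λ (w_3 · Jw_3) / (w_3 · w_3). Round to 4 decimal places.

λ ≈ 7.1346

w1 = Jv₀ = (7·0 + (-4)·0 + (-1)·1; (-4)·0 + 5·0 + (-1)·1; 2·0 + (-4)·0 + 7·1) = (-1, -1, 7)
w2 = Jw1 = (7·(-1) + (-4)·(-1) + (-1)·7; (-4)·(-1) + 5·(-1) + (-1)·7; 2·(-1) + (-4)·(-1) + 7·7) = (-10, -8, 51)
w3 = Jw2 = (-89, -51, 369)
Jw3 = (-788, -268, 2609)
w3·Jw3 = (-89)·(-788) + (-51)·(-268) + 369·2609 = 1046521; w3·w3 = (-89)·(-89) + (-51)·(-51) + 369·369 = 146683
λ ≈ 1046521/146683 = 7.1346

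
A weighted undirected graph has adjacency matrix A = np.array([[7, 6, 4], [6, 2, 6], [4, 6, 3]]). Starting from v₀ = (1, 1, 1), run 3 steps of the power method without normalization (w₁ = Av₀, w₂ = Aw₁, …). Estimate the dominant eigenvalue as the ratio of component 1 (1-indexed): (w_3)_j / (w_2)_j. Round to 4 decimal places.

w1 = Av₀ = (17, 14, 13)
w2 = Aw1 = (255, 208, 191)
w3 = Aw2 = (3797, 3092, 2841)
Ratio at component: 3797 / 255 = 14.8902

14.8902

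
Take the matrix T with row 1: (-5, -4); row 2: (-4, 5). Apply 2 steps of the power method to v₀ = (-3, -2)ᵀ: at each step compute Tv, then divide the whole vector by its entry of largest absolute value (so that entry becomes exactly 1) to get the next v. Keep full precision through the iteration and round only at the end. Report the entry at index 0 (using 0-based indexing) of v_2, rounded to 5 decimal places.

1.00000

Tv0 = (23.000000, 2.000000); divide by 23.000000 → v1 = (1.000000, 0.086957)
Tv1 = (-5.347826, -3.565217); divide by -5.347826 → v2 = (1.000000, 0.666667)
Requested entry of v2: -123/-123 = 1.00000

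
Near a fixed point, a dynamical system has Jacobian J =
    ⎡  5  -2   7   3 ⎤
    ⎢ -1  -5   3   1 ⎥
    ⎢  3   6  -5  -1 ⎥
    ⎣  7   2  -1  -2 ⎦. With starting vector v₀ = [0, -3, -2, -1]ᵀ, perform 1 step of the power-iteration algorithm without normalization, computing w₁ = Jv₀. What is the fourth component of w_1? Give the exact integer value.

w1 = Jv₀ = (5·0 + (-2)·(-3) + 7·(-2) + 3·(-1); (-1)·0 + (-5)·(-3) + 3·(-2) + 1·(-1); 3·0 + 6·(-3) + (-5)·(-2) + (-1)·(-1); 7·0 + 2·(-3) + (-1)·(-2) + (-2)·(-1)) = (-11, 8, -7, -2)
The requested component of w1 is -2.

-2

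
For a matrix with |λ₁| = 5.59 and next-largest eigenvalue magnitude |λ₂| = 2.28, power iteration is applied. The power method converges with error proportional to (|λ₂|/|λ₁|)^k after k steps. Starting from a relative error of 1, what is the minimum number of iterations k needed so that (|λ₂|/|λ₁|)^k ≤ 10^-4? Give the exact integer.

11

|λ₂/λ₁| = 2.28/5.59 = 0.40787
Need k ≥ ln(10^-4) / ln(0.40787) = -9.2103 / -0.8968 ≈ 10.270
Smallest integer k satisfying the bound: 11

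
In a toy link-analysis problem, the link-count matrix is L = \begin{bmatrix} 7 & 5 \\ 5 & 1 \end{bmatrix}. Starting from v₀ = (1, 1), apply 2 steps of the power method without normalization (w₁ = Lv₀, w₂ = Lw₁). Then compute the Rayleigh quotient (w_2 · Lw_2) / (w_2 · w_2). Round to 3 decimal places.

w1 = Lv₀ = (12, 6)
w2 = Lw1 = (114, 66)
Lw2 = (1128, 636)
w2·Lw2 = 114·1128 + 66·636 = 170568; w2·w2 = 114·114 + 66·66 = 17352
λ ≈ 170568/17352 = 9.830

9.830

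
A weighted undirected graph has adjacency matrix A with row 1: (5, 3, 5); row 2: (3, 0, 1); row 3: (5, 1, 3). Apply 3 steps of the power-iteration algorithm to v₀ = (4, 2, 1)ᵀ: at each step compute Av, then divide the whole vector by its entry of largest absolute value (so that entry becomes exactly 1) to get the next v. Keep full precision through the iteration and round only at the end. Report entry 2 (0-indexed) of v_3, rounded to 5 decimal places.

Av0 = (31.000000, 13.000000, 25.000000); divide by 31.000000 → v1 = (1.000000, 0.419355, 0.806452)
Av1 = (10.290323, 3.806452, 7.838710); divide by 10.290323 → v2 = (1.000000, 0.369906, 0.761755)
Av2 = (9.918495, 3.761755, 7.655172); divide by 9.918495 → v3 = (1.000000, 0.379267, 0.771808)
Requested entry of v3: 2442/3164 = 0.77181

0.77181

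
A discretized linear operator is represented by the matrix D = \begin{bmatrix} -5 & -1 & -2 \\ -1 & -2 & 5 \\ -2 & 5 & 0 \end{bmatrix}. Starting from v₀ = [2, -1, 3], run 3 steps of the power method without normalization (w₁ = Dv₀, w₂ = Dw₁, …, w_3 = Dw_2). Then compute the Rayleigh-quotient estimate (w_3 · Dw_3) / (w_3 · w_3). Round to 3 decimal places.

w1 = Dv₀ = ((-5)·2 + (-1)·(-1) + (-2)·3; (-1)·2 + (-2)·(-1) + 5·3; (-2)·2 + 5·(-1) + 0·3) = (-15, 15, -9)
w2 = Dw1 = ((-5)·(-15) + (-1)·15 + (-2)·(-9); (-1)·(-15) + (-2)·15 + 5·(-9); (-2)·(-15) + 5·15 + 0·(-9)) = (78, -60, 105)
w3 = Dw2 = (-540, 567, -456)
Dw3 = (3045, -2874, 3915)
w3·Dw3 = (-540)·3045 + 567·(-2874) + (-456)·3915 = -5059098; w3·w3 = (-540)·(-540) + 567·567 + (-456)·(-456) = 821025
λ ≈ -5059098/821025 = -6.162

-6.162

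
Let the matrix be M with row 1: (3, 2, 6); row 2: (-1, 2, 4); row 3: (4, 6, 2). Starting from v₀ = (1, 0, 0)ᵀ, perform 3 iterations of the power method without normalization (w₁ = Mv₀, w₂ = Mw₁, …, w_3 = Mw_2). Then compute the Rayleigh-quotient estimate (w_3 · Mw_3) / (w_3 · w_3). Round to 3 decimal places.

w1 = Mv₀ = (3·1 + 2·0 + 6·0; (-1)·1 + 2·0 + 4·0; 4·1 + 6·0 + 2·0) = (3, -1, 4)
w2 = Mw1 = (3·3 + 2·(-1) + 6·4; (-1)·3 + 2·(-1) + 4·4; 4·3 + 6·(-1) + 2·4) = (31, 11, 14)
w3 = Mw2 = (199, 47, 218)
Mw3 = (1999, 767, 1514)
w3·Mw3 = 199·1999 + 47·767 + 218·1514 = 763902; w3·w3 = 199·199 + 47·47 + 218·218 = 89334
λ ≈ 763902/89334 = 8.551

8.551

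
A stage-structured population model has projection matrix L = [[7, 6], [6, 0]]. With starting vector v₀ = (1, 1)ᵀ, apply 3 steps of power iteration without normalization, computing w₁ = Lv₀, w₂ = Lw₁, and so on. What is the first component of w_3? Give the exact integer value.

1357

w1 = Lv₀ = (13, 6)
w2 = Lw1 = (127, 78)
w3 = Lw2 = (1357, 762)
The requested component of w3 is 1357.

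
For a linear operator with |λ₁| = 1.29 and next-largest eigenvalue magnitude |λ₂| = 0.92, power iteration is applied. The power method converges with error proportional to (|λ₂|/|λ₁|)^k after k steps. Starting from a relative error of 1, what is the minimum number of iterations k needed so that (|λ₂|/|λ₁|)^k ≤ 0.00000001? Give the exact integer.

55

|λ₂/λ₁| = 0.92/1.29 = 0.71318
Need k ≥ ln(0.00000001) / ln(0.71318) = -18.4207 / -0.3380 ≈ 54.495
Smallest integer k satisfying the bound: 55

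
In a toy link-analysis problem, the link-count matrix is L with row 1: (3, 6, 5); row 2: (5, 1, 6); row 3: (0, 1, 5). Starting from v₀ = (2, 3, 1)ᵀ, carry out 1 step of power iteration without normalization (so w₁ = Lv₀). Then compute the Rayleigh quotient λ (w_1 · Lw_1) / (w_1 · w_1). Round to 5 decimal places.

9.07504

w1 = Lv₀ = (29, 19, 8)
Lw1 = (241, 212, 59)
w1·Lw1 = 29·241 + 19·212 + 8·59 = 11489; w1·w1 = 29·29 + 19·19 + 8·8 = 1266
λ ≈ 11489/1266 = 9.07504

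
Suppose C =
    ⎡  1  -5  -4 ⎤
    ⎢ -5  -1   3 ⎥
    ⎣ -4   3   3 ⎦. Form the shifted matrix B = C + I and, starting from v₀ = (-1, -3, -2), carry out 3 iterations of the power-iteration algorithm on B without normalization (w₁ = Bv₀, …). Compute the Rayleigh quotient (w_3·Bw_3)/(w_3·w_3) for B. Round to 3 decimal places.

B = C + I has rows (2, -5, -4); (-5, 0, 3); (-4, 3, 4)
w1 = Bv₀ = (2·(-1) + (-5)·(-3) + (-4)·(-2); (-5)·(-1) + 0·(-3) + 3·(-2); (-4)·(-1) + 3·(-3) + 4·(-2)) = (21, -1, -13)
w2 = Bw1 = (2·21 + (-5)·(-1) + (-4)·(-13); (-5)·21 + 0·(-1) + 3·(-13); (-4)·21 + 3·(-1) + 4·(-13)) = (99, -144, -139)
w3 = Bw2 = (1474, -912, -1384)
Bw3 = (13044, -11522, -14168)
w3·Bw3 = 49343432; w3·w3 = 4919876; μ ≈ 49343432/4919876 = 10.029

μ ≈ 10.029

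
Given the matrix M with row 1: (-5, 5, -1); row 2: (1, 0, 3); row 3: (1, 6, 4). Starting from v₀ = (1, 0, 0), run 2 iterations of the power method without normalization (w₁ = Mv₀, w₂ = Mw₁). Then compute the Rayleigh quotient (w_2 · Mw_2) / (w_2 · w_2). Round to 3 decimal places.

w1 = Mv₀ = (-5, 1, 1)
w2 = Mw1 = (29, -2, 5)
Mw2 = (-160, 44, 37)
w2·Mw2 = 29·(-160) + (-2)·44 + 5·37 = -4543; w2·w2 = 29·29 + (-2)·(-2) + 5·5 = 870
λ ≈ -4543/870 = -5.222

λ ≈ -5.222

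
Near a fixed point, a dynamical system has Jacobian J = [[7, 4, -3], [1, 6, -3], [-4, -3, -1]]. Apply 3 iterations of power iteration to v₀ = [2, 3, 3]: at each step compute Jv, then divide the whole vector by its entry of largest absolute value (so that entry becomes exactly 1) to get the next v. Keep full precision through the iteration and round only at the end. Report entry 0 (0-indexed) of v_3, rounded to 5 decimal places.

Jv0 = (17.000000, 11.000000, -20.000000); divide by -20.000000 → v1 = (-0.850000, -0.550000, 1.000000)
Jv1 = (-11.150000, -7.150000, 4.050000); divide by -11.150000 → v2 = (1.000000, 0.641256, -0.363229)
Jv2 = (10.654709, 5.937220, -5.560538); divide by 10.654709 → v3 = (1.000000, 0.557239, -0.521886)
Requested entry of v3: 2376/2376 = 1.00000

1.00000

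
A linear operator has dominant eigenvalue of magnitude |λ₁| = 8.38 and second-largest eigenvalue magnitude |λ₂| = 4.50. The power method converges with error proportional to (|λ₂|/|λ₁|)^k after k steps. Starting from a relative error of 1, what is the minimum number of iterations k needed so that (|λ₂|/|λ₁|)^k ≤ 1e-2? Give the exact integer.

8

|λ₂/λ₁| = 4.50/8.38 = 0.53699
Need k ≥ ln(1e-2) / ln(0.53699) = -4.6052 / -0.6218 ≈ 7.407
Smallest integer k satisfying the bound: 8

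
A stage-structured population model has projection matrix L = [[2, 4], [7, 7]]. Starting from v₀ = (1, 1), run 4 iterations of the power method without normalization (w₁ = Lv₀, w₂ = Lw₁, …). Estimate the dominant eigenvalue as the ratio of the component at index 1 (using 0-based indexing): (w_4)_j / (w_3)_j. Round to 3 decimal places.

w1 = Lv₀ = (2·1 + 4·1; 7·1 + 7·1) = (6, 14)
w2 = Lw1 = (2·6 + 4·14; 7·6 + 7·14) = (68, 140)
w3 = Lw2 = (696, 1456)
w4 = Lw3 = (7216, 15064)
Ratio at component: 15064 / 1456 = 10.346

10.346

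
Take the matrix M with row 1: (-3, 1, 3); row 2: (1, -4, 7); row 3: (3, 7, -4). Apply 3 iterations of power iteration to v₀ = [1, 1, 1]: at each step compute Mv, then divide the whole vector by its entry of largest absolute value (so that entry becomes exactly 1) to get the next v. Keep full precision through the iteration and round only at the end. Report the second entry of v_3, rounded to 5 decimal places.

Mv0 = (1.000000, 4.000000, 6.000000); divide by 6.000000 → v1 = (0.166667, 0.666667, 1.000000)
Mv1 = (3.166667, 4.500000, 1.166667); divide by 4.500000 → v2 = (0.703704, 1.000000, 0.259259)
Mv2 = (-0.333333, -1.481481, 8.074074); divide by 8.074074 → v3 = (-0.041284, -0.183486, 1.000000)
Requested entry of v3: -40/218 = -0.18349

-0.18349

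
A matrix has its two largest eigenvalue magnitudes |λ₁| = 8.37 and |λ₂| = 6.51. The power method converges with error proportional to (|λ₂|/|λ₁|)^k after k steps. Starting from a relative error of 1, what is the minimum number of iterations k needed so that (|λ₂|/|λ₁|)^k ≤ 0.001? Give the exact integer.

|λ₂/λ₁| = 6.51/8.37 = 0.77778
Need k ≥ ln(0.001) / ln(0.77778) = -6.9078 / -0.2513 ≈ 27.487
Smallest integer k satisfying the bound: 28

28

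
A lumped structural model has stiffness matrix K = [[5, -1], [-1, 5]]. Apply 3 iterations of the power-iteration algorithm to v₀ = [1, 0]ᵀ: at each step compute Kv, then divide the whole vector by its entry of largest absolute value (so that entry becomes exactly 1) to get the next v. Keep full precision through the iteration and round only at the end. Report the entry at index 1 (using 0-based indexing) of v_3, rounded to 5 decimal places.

-0.54286

Kv0 = (5.000000, -1.000000); divide by 5.000000 → v1 = (1.000000, -0.200000)
Kv1 = (5.200000, -2.000000); divide by 5.200000 → v2 = (1.000000, -0.384615)
Kv2 = (5.384615, -2.923077); divide by 5.384615 → v3 = (1.000000, -0.542857)
Requested entry of v3: -76/140 = -0.54286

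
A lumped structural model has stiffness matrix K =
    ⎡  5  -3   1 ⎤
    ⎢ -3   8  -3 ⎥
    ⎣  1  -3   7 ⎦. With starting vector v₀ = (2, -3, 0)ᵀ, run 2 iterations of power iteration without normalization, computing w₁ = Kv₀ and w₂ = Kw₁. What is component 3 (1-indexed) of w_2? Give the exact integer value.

186

w1 = Kv₀ = (5·2 + (-3)·(-3) + 1·0; (-3)·2 + 8·(-3) + (-3)·0; 1·2 + (-3)·(-3) + 7·0) = (19, -30, 11)
w2 = Kw1 = (5·19 + (-3)·(-30) + 1·11; (-3)·19 + 8·(-30) + (-3)·11; 1·19 + (-3)·(-30) + 7·11) = (196, -330, 186)
The requested component of w2 is 186.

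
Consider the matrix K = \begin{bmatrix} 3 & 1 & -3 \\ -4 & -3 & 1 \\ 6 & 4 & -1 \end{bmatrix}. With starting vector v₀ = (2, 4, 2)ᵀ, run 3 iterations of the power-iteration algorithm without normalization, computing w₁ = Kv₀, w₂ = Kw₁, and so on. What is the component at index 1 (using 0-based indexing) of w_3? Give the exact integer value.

w1 = Kv₀ = (4, -18, 26)
w2 = Kw1 = (-84, 64, -74)
w3 = Kw2 = (34, 70, -174)
The requested component of w3 is 70.

70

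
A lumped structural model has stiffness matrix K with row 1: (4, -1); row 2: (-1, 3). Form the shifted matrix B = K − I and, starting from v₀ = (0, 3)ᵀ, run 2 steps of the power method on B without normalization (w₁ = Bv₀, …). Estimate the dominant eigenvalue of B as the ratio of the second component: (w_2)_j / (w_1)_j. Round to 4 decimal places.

B = K − I has rows (3, -1); (-1, 2)
w1 = Bv₀ = (3·0 + (-1)·3; (-1)·0 + 2·3) = (-3, 6)
w2 = Bw1 = (3·(-3) + (-1)·6; (-1)·(-3) + 2·6) = (-15, 15)
Ratio: 15/6 = 2.5000

2.5000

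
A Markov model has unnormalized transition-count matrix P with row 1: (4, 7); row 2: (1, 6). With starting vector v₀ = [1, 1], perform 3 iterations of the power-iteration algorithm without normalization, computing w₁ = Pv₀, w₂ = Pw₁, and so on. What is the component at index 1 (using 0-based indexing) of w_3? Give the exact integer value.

w1 = Pv₀ = (11, 7)
w2 = Pw1 = (93, 53)
w3 = Pw2 = (743, 411)
The requested component of w3 is 411.

411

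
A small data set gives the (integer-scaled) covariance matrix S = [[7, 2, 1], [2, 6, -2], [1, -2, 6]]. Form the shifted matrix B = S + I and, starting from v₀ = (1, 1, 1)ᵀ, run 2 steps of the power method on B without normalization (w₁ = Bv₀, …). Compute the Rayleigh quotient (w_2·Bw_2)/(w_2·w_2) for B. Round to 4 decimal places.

B = S + I has rows (8, 2, 1); (2, 7, -2); (1, -2, 7)
w1 = Bv₀ = (8·1 + 2·1 + 1·1; 2·1 + 7·1 + (-2)·1; 1·1 + (-2)·1 + 7·1) = (11, 7, 6)
w2 = Bw1 = (8·11 + 2·7 + 1·6; 2·11 + 7·7 + (-2)·6; 1·11 + (-2)·7 + 7·6) = (108, 59, 39)
Bw2 = (1021, 551, 263)
w2·Bw2 = 153034; w2·w2 = 16666; μ ≈ 153034/16666 = 9.1824

9.1824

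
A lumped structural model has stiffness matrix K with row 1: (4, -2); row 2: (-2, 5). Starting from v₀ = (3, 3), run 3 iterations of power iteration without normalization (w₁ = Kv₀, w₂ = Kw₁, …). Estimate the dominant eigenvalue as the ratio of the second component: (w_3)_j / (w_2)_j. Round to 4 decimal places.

4.6364

w1 = Kv₀ = (4·3 + (-2)·3; (-2)·3 + 5·3) = (6, 9)
w2 = Kw1 = (4·6 + (-2)·9; (-2)·6 + 5·9) = (6, 33)
w3 = Kw2 = (-42, 153)
Ratio at component: 153 / 33 = 4.6364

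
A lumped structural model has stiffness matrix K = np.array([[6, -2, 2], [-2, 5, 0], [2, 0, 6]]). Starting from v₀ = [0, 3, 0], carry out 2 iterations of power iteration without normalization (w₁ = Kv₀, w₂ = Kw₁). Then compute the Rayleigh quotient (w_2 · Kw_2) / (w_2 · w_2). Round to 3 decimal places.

7.538

w1 = Kv₀ = (-6, 15, 0)
w2 = Kw1 = (-66, 87, -12)
Kw2 = (-594, 567, -204)
w2·Kw2 = (-66)·(-594) + 87·567 + (-12)·(-204) = 90981; w2·w2 = (-66)·(-66) + 87·87 + (-12)·(-12) = 12069
λ ≈ 90981/12069 = 7.538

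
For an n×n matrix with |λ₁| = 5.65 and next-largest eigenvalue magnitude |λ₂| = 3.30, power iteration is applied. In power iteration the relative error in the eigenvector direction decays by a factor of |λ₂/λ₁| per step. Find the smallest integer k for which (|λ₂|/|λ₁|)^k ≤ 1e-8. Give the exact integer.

35

|λ₂/λ₁| = 3.30/5.65 = 0.58407
Need k ≥ ln(1e-8) / ln(0.58407) = -18.4207 / -0.5377 ≈ 34.256
Smallest integer k satisfying the bound: 35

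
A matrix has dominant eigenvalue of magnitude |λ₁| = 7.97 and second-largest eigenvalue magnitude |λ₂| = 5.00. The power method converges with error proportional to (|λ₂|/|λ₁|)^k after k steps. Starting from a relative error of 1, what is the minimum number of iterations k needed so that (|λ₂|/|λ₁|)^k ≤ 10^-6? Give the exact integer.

|λ₂/λ₁| = 5.00/7.97 = 0.62735
Need k ≥ ln(10^-6) / ln(0.62735) = -13.8155 / -0.4662 ≈ 29.631
Smallest integer k satisfying the bound: 30

30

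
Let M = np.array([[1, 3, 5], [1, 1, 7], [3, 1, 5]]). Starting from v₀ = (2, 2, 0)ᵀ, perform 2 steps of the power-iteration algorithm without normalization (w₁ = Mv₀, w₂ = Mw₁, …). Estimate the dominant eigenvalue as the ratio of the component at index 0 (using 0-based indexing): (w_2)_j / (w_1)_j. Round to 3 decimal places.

7.500

w1 = Mv₀ = (1·2 + 3·2 + 5·0; 1·2 + 1·2 + 7·0; 3·2 + 1·2 + 5·0) = (8, 4, 8)
w2 = Mw1 = (1·8 + 3·4 + 5·8; 1·8 + 1·4 + 7·8; 3·8 + 1·4 + 5·8) = (60, 68, 68)
Ratio at component: 60 / 8 = 7.500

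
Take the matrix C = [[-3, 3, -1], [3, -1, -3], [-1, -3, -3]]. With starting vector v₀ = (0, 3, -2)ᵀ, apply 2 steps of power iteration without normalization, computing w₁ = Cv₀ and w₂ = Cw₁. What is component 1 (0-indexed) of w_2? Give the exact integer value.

w1 = Cv₀ = (11, 3, -3)
w2 = Cw1 = (-21, 39, -11)
The requested component of w2 is 39.

39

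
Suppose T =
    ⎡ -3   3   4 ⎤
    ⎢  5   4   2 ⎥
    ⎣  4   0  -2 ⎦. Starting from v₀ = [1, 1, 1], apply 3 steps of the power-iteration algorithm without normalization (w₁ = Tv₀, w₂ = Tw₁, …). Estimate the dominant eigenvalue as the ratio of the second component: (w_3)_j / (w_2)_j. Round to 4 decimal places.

λ ≈ 6.4853

w1 = Tv₀ = ((-3)·1 + 3·1 + 4·1; 5·1 + 4·1 + 2·1; 4·1 + 0·1 + (-2)·1) = (4, 11, 2)
w2 = Tw1 = ((-3)·4 + 3·11 + 4·2; 5·4 + 4·11 + 2·2; 4·4 + 0·11 + (-2)·2) = (29, 68, 12)
w3 = Tw2 = (165, 441, 92)
Ratio at component: 441 / 68 = 6.4853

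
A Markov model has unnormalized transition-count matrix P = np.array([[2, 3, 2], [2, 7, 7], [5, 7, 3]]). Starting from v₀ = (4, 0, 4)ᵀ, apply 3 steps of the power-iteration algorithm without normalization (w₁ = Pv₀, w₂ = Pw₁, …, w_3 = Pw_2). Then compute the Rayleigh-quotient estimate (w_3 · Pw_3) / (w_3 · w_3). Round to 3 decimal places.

w1 = Pv₀ = (2·4 + 3·0 + 2·4; 2·4 + 7·0 + 7·4; 5·4 + 7·0 + 3·4) = (16, 36, 32)
w2 = Pw1 = (2·16 + 3·36 + 2·32; 2·16 + 7·36 + 7·32; 5·16 + 7·36 + 3·32) = (204, 508, 428)
w3 = Pw2 = (2788, 6960, 5860)
Pw3 = (38176, 95316, 80240)
w3·Pw3 = 2788·38176 + 6960·95316 + 5860·80240 = 1240040448; w3·w3 = 2788·2788 + 6960·6960 + 5860·5860 = 90554144
λ ≈ 1240040448/90554144 = 13.694

13.694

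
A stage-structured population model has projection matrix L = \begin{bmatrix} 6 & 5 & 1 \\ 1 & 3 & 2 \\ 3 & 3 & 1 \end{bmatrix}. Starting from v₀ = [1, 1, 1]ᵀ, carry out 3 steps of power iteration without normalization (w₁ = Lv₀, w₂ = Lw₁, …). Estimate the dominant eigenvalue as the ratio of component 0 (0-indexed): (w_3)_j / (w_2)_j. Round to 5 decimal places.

8.57798

w1 = Lv₀ = (12, 6, 7)
w2 = Lw1 = (109, 44, 61)
w3 = Lw2 = (935, 363, 520)
Ratio at component: 935 / 109 = 8.57798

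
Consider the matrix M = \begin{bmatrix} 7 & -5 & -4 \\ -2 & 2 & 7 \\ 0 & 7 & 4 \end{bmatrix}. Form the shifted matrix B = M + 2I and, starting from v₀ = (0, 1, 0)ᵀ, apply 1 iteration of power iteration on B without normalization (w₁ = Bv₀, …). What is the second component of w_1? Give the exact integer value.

B = M + 2I has rows (9, -5, -4); (-2, 4, 7); (0, 7, 6)
w1 = Bv₀ = (-5, 4, 7)
Requested component of w1: 4

4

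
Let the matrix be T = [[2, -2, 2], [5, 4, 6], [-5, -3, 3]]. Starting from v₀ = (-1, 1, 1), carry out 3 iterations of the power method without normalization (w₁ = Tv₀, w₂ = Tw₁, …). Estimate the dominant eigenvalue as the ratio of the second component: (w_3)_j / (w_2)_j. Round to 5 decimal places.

w1 = Tv₀ = (2·(-1) + (-2)·1 + 2·1; 5·(-1) + 4·1 + 6·1; (-5)·(-1) + (-3)·1 + 3·1) = (-2, 5, 5)
w2 = Tw1 = (2·(-2) + (-2)·5 + 2·5; 5·(-2) + 4·5 + 6·5; (-5)·(-2) + (-3)·5 + 3·5) = (-4, 40, 10)
w3 = Tw2 = (-68, 200, -70)
Ratio at component: 200 / 40 = 5.00000

5.00000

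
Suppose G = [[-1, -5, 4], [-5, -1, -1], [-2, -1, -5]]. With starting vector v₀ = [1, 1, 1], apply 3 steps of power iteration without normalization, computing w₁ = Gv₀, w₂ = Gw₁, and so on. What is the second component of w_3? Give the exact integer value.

-101

w1 = Gv₀ = (-2, -7, -8)
w2 = Gw1 = (5, 25, 51)
w3 = Gw2 = (74, -101, -290)
The requested component of w3 is -101.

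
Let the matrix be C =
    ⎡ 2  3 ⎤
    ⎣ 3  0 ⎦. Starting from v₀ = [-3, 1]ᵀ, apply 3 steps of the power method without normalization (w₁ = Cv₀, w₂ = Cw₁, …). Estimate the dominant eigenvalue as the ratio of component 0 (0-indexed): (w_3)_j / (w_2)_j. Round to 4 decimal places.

w1 = Cv₀ = (2·(-3) + 3·1; 3·(-3) + 0·1) = (-3, -9)
w2 = Cw1 = (2·(-3) + 3·(-9); 3·(-3) + 0·(-9)) = (-33, -9)
w3 = Cw2 = (-93, -99)
Ratio at component: -93 / -33 = 2.8182

2.8182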